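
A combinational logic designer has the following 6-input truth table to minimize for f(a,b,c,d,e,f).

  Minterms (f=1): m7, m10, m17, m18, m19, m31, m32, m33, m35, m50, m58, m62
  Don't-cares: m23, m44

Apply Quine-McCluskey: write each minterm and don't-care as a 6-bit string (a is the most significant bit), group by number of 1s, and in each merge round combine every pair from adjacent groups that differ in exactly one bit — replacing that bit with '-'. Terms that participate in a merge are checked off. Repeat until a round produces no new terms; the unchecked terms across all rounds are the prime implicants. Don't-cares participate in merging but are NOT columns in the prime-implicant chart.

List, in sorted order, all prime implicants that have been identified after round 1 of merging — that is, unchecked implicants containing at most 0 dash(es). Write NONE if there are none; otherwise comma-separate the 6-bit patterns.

001010, 101100

[col 0] 000111*, 001010, 010001*, 010010*, 010011*, 010111*, 011111*, 100000*, 100001*, 100011*, 101100, 110010*, 111010*, 111110*
[col 1] -10010, 0-0111, 01-111, 010-11, 0100-1, 01001-, 1000-1, 10000-, 11-010, 111-10
Prime implicants: -10010, 0-0111, 001010, 01-111, 010-11, 0100-1, 01001-, 1000-1, 10000-, 101100, 11-010, 111-10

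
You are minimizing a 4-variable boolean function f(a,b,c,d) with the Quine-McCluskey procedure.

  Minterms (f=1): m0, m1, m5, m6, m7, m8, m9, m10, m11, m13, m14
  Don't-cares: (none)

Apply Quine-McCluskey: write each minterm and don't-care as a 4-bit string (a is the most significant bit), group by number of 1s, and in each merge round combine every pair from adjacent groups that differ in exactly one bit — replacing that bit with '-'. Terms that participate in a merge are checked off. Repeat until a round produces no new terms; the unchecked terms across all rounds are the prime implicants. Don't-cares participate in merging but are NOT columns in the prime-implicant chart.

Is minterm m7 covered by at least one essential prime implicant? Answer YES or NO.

[col 0] 0000*, 0001*, 0101*, 0110*, 0111*, 1000*, 1001*, 1010*, 1011*, 1101*, 1110*
[col 1] -000*, -001*, -101*, -110, 0-01*, 000-*, 01-1, 011-, 1-01*, 1-10, 10-0*, 10-1*, 100-*, 101-*
[col 2] --01, -00-, 10--
Prime implicants: --01, -00-, -110, 01-1, 011-, 1-10, 10--
PI chart (minterm → PIs covering it):
  0 | -00-  (sole → essential)
  1 | --01,-00-
  5 | --01,01-1
  6 | -110,011-
  7 | 01-1,011-
  8 | -00-,10--
  9 | --01,-00-,10--
  10 | 1-10,10--
  11 | 10--  (sole → essential)
  13 | --01  (sole → essential)
  14 | -110,1-10
Essential prime implicants: --01, -00-, 10--

NO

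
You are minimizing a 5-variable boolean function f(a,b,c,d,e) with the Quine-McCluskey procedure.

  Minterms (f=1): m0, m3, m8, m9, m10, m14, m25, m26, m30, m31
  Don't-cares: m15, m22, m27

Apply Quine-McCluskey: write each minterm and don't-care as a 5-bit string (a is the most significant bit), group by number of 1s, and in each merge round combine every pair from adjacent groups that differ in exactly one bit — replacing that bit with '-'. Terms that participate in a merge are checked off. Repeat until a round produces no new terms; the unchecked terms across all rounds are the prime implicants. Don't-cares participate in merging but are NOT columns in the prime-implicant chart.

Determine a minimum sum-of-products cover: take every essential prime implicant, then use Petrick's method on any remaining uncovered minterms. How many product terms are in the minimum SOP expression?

[col 0] 00000*, 00011, 01000*, 01001*, 01010*, 01110*, 01111*, 10110*, 11001*, 11010*, 11011*, 11110*, 11111*
[col 1] -1001, -1010*, -1110*, -1111*, 0-000, 01-10*, 010-0, 0100-, 0111-*, 1-110, 11-10*, 11-11*, 110-1, 1101-*, 1111-*
[col 2] -1-10, -111-, 11-1-
Prime implicants: -1-10, -1001, -111-, 0-000, 00011, 010-0, 0100-, 1-110, 11-1-, 110-1
PI chart (minterm → PIs covering it):
  0 | 0-000  (sole → essential)
  3 | 00011  (sole → essential)
  8 | 0-000,010-0,0100-
  9 | -1001,0100-
  10 | -1-10,010-0
  14 | -1-10,-111-
  25 | -1001,110-1
  26 | -1-10,11-1-
  30 | -1-10,-111-,1-110,11-1-
  31 | -111-,11-1-
Essential prime implicants: 0-000, 00011
Petrick residual → -1-10, -1001, -111-
Minimum SOP uses 5 PIs: bde' + bc'd'e + bcd + a'c'd'e' + a'b'c'de

5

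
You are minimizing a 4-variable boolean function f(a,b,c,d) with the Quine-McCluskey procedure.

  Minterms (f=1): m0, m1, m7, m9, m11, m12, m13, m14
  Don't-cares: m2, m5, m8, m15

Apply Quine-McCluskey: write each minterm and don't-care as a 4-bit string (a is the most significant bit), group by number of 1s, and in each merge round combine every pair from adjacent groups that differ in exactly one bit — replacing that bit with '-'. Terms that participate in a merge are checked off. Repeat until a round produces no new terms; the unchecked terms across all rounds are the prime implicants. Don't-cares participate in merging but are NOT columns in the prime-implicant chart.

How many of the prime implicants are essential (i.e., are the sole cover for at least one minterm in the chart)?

[col 0] 0000*, 0001*, 0010*, 0101*, 0111*, 1000*, 1001*, 1011*, 1100*, 1101*, 1110*, 1111*
[col 1] -000*, -001*, -101*, -111*, 0-01*, 00-0, 000-*, 01-1*, 1-00*, 1-01*, 1-11*, 10-1*, 100-*, 11-0*, 11-1*, 110-*, 111-*
[col 2] --01, -00-, -1-1, 1--1, 1-0-, 11--
Prime implicants: --01, -00-, -1-1, 00-0, 1--1, 1-0-, 11--
PI chart (minterm → PIs covering it):
  0 | -00-,00-0
  1 | --01,-00-
  7 | -1-1  (sole → essential)
  9 | --01,-00-,1--1,1-0-
  11 | 1--1  (sole → essential)
  12 | 1-0-,11--
  13 | --01,-1-1,1--1,1-0-,11--
  14 | 11--  (sole → essential)
Essential prime implicants: -1-1, 1--1, 11--

3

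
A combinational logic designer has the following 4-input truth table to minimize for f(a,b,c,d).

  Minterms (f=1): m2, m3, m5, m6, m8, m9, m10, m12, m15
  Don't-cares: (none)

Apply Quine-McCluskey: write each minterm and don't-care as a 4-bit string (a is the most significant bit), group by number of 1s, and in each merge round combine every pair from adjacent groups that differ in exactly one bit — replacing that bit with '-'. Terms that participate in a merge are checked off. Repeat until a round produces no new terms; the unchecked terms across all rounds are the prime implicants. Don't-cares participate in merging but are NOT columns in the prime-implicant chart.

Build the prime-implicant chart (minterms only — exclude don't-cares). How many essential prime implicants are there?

Round 0: 0010✓ 0011✓ 0101 0110✓ 1000✓ 1001✓ 1010✓ 1100✓ 1111
Round 1: -010 0-10 001- 1-00 10-0 100-
PIs = {-010, 0-10, 001-, 0101, 1-00, 10-0, 100-, 1111}
Coverage chart:
  m2: -010,0-10,001-
  m3: 001- ←essential
  m5: 0101 ←essential
  m6: 0-10 ←essential
  m8: 1-00,10-0,100-
  m9: 100- ←essential
  m10: -010,10-0
  m12: 1-00 ←essential
  m15: 1111 ←essential
Essential: 0-10, 001-, 0101, 1-00, 100-, 1111

6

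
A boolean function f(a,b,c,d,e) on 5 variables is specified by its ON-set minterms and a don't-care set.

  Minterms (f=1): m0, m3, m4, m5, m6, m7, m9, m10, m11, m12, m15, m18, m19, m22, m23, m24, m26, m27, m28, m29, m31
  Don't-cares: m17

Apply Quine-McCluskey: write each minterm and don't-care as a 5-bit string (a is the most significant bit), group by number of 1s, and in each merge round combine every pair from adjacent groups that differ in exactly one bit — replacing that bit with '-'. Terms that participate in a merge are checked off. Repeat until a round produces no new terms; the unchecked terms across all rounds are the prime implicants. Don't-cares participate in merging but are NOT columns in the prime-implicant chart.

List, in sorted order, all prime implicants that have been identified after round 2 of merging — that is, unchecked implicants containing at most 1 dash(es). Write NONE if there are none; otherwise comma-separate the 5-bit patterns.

size-2^0 implicants → 00000(✓)  00011(✓)  00100(✓)  00101(✓)  00110(✓)  00111(✓)  01001(✓)  01010(✓)  01011(✓)  01100(✓)  01111(✓)  10001(✓)  10010(✓)  10011(✓)  10110(✓)  10111(✓)  11000(✓)  11010(✓)  11011(✓)  11100(✓)  11101(✓)  11111(✓)
size-2^1 implicants → -0011(✓)  -0110(✓)  -0111(✓)  -1010(✓)  -1011(✓)  -1100  -1111(✓)  0-011(✓)  0-100  0-111(✓)  00-00  00-11(✓)  001-0(✓)  001-1(✓)  0010-(✓)  0011-(✓)  01-11(✓)  010-1  0101-(✓)  1-010(✓)  1-011(✓)  1-111(✓)  10-10(✓)  10-11(✓)  100-1  1001-(✓)  1011-(✓)  11-00  11-11(✓)  110-0  1101-(✓)  111-1  1110-
size-2^2 implicants → --011(✓)  --111(✓)  -0-11(✓)  -011-  -1-11(✓)  -101-  0--11(✓)  001--  1--11(✓)  1-01-  10-1-
size-2^3 implicants → ---11
Unchecked terms (primes): ---11, -011-, -101-, -1100, 0-100, 00-00, 001--, 010-1, 1-01-, 10-1-, 100-1, 11-00, 110-0, 111-1, 1110-

-1100, 0-100, 00-00, 010-1, 100-1, 11-00, 110-0, 111-1, 1110-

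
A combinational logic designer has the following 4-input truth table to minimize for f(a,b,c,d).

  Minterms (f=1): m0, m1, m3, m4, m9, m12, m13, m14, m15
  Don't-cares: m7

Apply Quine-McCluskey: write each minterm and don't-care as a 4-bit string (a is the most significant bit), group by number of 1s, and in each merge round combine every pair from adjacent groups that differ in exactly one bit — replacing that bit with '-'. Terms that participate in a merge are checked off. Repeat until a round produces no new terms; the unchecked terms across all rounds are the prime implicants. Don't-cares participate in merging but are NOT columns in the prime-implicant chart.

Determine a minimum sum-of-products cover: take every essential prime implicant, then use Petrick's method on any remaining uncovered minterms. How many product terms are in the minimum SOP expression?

size-2^0 implicants → 0000(✓)  0001(✓)  0011(✓)  0100(✓)  0111(✓)  1001(✓)  1100(✓)  1101(✓)  1110(✓)  1111(✓)
size-2^1 implicants → -001  -100  -111  0-00  0-11  00-1  000-  1-01  11-0(✓)  11-1(✓)  110-(✓)  111-(✓)
size-2^2 implicants → 11--
Unchecked terms (primes): -001, -100, -111, 0-00, 0-11, 00-1, 000-, 1-01, 11--
Minterm coverage:
  m0 ⊆ 0-00,000-
  m1 ⊆ -001,00-1,000-
  m3 ⊆ 0-11,00-1
  m4 ⊆ -100,0-00
  m9 ⊆ -001,1-01
  m12 ⊆ -100,11--
  m13 ⊆ 1-01,11--
  m14 ⊆ 11-- [E]
  m15 ⊆ -111,11--
E = {11--}
Petrick residual → -001, 0-00, 0-11
Cover = b'c'd + a'c'd' + a'cd + ab  |cover|=4

4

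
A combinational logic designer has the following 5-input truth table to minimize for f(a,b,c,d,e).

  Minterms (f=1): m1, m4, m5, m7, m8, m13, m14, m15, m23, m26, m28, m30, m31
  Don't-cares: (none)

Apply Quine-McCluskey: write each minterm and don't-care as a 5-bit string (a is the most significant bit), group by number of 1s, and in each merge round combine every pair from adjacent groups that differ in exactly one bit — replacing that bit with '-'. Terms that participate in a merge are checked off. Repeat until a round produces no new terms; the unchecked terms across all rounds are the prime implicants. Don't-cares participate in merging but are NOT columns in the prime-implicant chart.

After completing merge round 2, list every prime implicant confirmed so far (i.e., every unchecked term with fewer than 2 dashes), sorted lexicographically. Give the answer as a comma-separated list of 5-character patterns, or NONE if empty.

00-01, 0010-, 01000, 11-10, 111-0

[col 0] 00001*, 00100*, 00101*, 00111*, 01000, 01101*, 01110*, 01111*, 10111*, 11010*, 11100*, 11110*, 11111*
[col 1] -0111*, -1110*, -1111*, 0-101*, 0-111*, 00-01, 001-1*, 0010-, 011-1*, 0111-*, 1-111*, 11-10, 111-0, 1111-*
[col 2] --111, -111-, 0-1-1
Prime implicants: --111, -111-, 0-1-1, 00-01, 0010-, 01000, 11-10, 111-0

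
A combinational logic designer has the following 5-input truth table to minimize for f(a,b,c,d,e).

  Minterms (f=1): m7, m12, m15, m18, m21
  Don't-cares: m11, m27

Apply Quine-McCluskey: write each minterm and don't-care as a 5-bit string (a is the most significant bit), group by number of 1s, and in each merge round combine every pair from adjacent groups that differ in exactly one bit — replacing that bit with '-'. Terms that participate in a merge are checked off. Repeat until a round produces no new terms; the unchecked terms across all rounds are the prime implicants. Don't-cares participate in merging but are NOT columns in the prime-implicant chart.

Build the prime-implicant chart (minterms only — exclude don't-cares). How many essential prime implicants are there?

4

size-2^0 implicants → 00111(✓)  01011(✓)  01100  01111(✓)  10010  10101  11011(✓)
size-2^1 implicants → -1011  0-111  01-11
Unchecked terms (primes): -1011, 0-111, 01-11, 01100, 10010, 10101
Minterm coverage:
  m7 ⊆ 0-111 [E]
  m12 ⊆ 01100 [E]
  m15 ⊆ 0-111,01-11
  m18 ⊆ 10010 [E]
  m21 ⊆ 10101 [E]
E = {0-111, 01100, 10010, 10101}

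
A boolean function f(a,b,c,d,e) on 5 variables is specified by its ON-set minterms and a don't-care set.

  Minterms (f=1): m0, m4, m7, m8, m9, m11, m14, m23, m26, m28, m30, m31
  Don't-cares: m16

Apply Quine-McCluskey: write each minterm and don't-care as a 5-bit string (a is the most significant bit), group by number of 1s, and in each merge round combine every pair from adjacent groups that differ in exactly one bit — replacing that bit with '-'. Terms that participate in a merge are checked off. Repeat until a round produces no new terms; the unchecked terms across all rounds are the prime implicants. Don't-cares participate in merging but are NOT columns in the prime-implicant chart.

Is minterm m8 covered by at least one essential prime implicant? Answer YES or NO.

[col 0] 00000*, 00100*, 00111*, 01000*, 01001*, 01011*, 01110*, 10000*, 10111*, 11010*, 11100*, 11110*, 11111*
[col 1] -0000, -0111, -1110, 0-000, 00-00, 010-1, 0100-, 1-111, 11-10, 111-0, 1111-
Prime implicants: -0000, -0111, -1110, 0-000, 00-00, 010-1, 0100-, 1-111, 11-10, 111-0, 1111-
PI chart (minterm → PIs covering it):
  0 | -0000,0-000,00-00
  4 | 00-00  (sole → essential)
  7 | -0111  (sole → essential)
  8 | 0-000,0100-
  9 | 010-1,0100-
  11 | 010-1  (sole → essential)
  14 | -1110  (sole → essential)
  23 | -0111,1-111
  26 | 11-10  (sole → essential)
  28 | 111-0  (sole → essential)
  30 | -1110,11-10,111-0,1111-
  31 | 1-111,1111-
Essential prime implicants: -0111, -1110, 00-00, 010-1, 11-10, 111-0

NO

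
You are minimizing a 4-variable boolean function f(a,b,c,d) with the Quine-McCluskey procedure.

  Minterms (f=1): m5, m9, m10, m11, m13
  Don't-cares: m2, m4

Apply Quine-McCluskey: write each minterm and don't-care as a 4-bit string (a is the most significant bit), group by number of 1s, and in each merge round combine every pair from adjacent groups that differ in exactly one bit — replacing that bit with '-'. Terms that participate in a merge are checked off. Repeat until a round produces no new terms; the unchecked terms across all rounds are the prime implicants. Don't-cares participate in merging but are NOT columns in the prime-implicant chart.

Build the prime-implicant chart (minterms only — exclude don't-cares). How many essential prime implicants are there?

[col 0] 0010*, 0100*, 0101*, 1001*, 1010*, 1011*, 1101*
[col 1] -010, -101, 010-, 1-01, 10-1, 101-
Prime implicants: -010, -101, 010-, 1-01, 10-1, 101-
PI chart (minterm → PIs covering it):
  5 | -101,010-
  9 | 1-01,10-1
  10 | -010,101-
  11 | 10-1,101-
  13 | -101,1-01
(no essential prime implicants)

0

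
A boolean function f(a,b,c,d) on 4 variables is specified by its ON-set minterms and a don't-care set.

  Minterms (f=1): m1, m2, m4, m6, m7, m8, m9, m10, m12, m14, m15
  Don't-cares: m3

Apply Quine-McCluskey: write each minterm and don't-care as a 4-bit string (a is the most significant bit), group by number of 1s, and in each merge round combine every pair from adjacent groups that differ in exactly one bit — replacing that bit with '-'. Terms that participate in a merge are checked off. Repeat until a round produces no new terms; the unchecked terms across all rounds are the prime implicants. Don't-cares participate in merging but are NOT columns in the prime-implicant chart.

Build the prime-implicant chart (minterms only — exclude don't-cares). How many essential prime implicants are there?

size-2^0 implicants → 0001(✓)  0010(✓)  0011(✓)  0100(✓)  0110(✓)  0111(✓)  1000(✓)  1001(✓)  1010(✓)  1100(✓)  1110(✓)  1111(✓)
size-2^1 implicants → -001  -010(✓)  -100(✓)  -110(✓)  -111(✓)  0-10(✓)  0-11(✓)  00-1  001-(✓)  01-0(✓)  011-(✓)  1-00(✓)  1-10(✓)  10-0(✓)  100-  11-0(✓)  111-(✓)
size-2^2 implicants → --10  -1-0  -11-  0-1-  1--0
Unchecked terms (primes): --10, -001, -1-0, -11-, 0-1-, 00-1, 1--0, 100-
Minterm coverage:
  m1 ⊆ -001,00-1
  m2 ⊆ --10,0-1-
  m4 ⊆ -1-0 [E]
  m6 ⊆ --10,-1-0,-11-,0-1-
  m7 ⊆ -11-,0-1-
  m8 ⊆ 1--0,100-
  m9 ⊆ -001,100-
  m10 ⊆ --10,1--0
  m12 ⊆ -1-0,1--0
  m14 ⊆ --10,-1-0,-11-,1--0
  m15 ⊆ -11- [E]
E = {-1-0, -11-}

2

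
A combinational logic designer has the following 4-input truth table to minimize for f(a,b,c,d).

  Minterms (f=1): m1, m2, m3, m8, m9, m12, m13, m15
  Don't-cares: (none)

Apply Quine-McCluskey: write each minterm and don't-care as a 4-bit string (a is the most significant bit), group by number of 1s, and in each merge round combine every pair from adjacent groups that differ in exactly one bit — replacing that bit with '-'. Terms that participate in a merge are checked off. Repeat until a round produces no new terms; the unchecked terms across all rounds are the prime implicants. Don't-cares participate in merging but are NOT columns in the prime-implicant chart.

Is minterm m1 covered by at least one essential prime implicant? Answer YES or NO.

[col 0] 0001*, 0010*, 0011*, 1000*, 1001*, 1100*, 1101*, 1111*
[col 1] -001, 00-1, 001-, 1-00*, 1-01*, 100-*, 11-1, 110-*
[col 2] 1-0-
Prime implicants: -001, 00-1, 001-, 1-0-, 11-1
PI chart (minterm → PIs covering it):
  1 | -001,00-1
  2 | 001-  (sole → essential)
  3 | 00-1,001-
  8 | 1-0-  (sole → essential)
  9 | -001,1-0-
  12 | 1-0-  (sole → essential)
  13 | 1-0-,11-1
  15 | 11-1  (sole → essential)
Essential prime implicants: 001-, 1-0-, 11-1

NO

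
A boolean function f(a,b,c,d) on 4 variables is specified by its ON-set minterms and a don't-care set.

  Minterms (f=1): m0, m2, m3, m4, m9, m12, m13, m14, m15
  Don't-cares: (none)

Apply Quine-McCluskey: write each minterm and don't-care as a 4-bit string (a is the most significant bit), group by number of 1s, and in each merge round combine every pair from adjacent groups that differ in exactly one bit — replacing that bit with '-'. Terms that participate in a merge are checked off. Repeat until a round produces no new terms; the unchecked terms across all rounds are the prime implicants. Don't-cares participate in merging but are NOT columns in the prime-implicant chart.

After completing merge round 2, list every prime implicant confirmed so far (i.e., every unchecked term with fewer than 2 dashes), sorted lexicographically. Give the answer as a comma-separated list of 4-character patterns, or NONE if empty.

-100, 0-00, 00-0, 001-, 1-01

Round 0: 0000✓ 0010✓ 0011✓ 0100✓ 1001✓ 1100✓ 1101✓ 1110✓ 1111✓
Round 1: -100 0-00 00-0 001- 1-01 11-0✓ 11-1✓ 110-✓ 111-✓
Round 2: 11--
PIs = {-100, 0-00, 00-0, 001-, 1-01, 11--}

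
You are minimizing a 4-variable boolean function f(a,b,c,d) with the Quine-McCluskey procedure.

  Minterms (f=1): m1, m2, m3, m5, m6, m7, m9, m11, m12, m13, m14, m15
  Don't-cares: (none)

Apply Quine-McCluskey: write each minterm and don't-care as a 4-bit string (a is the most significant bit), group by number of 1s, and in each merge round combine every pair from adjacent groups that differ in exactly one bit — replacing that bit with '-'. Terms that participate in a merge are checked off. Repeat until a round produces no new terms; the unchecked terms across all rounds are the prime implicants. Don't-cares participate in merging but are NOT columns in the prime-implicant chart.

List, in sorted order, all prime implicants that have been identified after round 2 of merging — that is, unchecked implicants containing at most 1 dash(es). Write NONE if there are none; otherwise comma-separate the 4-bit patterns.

NONE

Round 0: 0001✓ 0010✓ 0011✓ 0101✓ 0110✓ 0111✓ 1001✓ 1011✓ 1100✓ 1101✓ 1110✓ 1111✓
Round 1: -001✓ -011✓ -101✓ -110✓ -111✓ 0-01✓ 0-10✓ 0-11✓ 00-1✓ 001-✓ 01-1✓ 011-✓ 1-01✓ 1-11✓ 10-1✓ 11-0✓ 11-1✓ 110-✓ 111-✓
Round 2: --01✓ --11✓ -0-1✓ -1-1✓ -11- 0--1✓ 0-1- 1--1✓ 11--
Round 3: ---1
PIs = {---1, -11-, 0-1-, 11--}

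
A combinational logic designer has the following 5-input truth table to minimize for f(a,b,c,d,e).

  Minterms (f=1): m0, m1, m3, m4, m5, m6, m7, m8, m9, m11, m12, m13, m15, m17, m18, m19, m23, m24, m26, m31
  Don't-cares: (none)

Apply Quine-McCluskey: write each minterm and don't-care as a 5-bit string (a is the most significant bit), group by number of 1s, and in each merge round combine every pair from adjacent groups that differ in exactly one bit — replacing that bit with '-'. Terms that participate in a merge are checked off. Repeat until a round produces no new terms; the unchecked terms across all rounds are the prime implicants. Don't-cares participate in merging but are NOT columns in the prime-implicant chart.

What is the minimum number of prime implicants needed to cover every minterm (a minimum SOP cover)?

Round 0: 00000✓ 00001✓ 00011✓ 00100✓ 00101✓ 00110✓ 00111✓ 01000✓ 01001✓ 01011✓ 01100✓ 01101✓ 01111✓ 10001✓ 10010✓ 10011✓ 10111✓ 11000✓ 11010✓ 11111✓
Round 1: -0001✓ -0011✓ -0111✓ -1000 -1111✓ 0-000✓ 0-001✓ 0-011✓ 0-100✓ 0-101✓ 0-111✓ 00-00✓ 00-01✓ 00-11✓ 000-1✓ 0000-✓ 001-0✓ 001-1✓ 0010-✓ 0011-✓ 01-00✓ 01-01✓ 01-11✓ 010-1✓ 0100-✓ 011-1✓ 0110-✓ 1-010 1-111✓ 10-11✓ 100-1✓ 1001- 110-0
Round 2: --111 -0-11 -00-1 0--00✓ 0--01✓ 0--11✓ 0-0-1✓ 0-00-✓ 0-1-1✓ 0-10-✓ 00--1✓ 00-0-✓ 001-- 01--1✓ 01-0-✓
Round 3: 0---1 0--0-
PIs = {--111, -0-11, -00-1, -1000, 0---1, 0--0-, 001--, 1-010, 1001-, 110-0}
Coverage chart:
  m0: 0--0- ←essential
  m1: -00-1,0---1,0--0-
  m3: -0-11,-00-1,0---1
  m4: 0--0-,001--
  m5: 0---1,0--0-,001--
  m6: 001-- ←essential
  m7: --111,-0-11,0---1,001--
  m8: -1000,0--0-
  m9: 0---1,0--0-
  m11: 0---1 ←essential
  m12: 0--0- ←essential
  m13: 0---1,0--0-
  m15: --111,0---1
  m17: -00-1 ←essential
  m18: 1-010,1001-
  m19: -0-11,-00-1,1001-
  m23: --111,-0-11
  m24: -1000,110-0
  m26: 1-010,110-0
  m31: --111 ←essential
Essential: --111, -00-1, 0---1, 0--0-, 001--
Petrick residual → -1000, 1-010
Min cover (7 terms): cde + b'c'e + bc'd'e' + a'e + a'd' + a'b'c + ac'de'

7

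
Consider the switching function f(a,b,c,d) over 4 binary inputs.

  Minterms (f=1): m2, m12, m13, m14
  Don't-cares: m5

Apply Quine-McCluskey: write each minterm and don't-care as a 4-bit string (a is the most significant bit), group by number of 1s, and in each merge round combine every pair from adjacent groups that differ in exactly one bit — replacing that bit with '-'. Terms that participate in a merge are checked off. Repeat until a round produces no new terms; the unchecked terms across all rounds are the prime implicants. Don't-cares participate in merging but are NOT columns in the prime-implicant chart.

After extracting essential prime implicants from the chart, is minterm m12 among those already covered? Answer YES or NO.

size-2^0 implicants → 0010  0101(✓)  1100(✓)  1101(✓)  1110(✓)
size-2^1 implicants → -101  11-0  110-
Unchecked terms (primes): -101, 0010, 11-0, 110-
Minterm coverage:
  m2 ⊆ 0010 [E]
  m12 ⊆ 11-0,110-
  m13 ⊆ -101,110-
  m14 ⊆ 11-0 [E]
E = {0010, 11-0}

YES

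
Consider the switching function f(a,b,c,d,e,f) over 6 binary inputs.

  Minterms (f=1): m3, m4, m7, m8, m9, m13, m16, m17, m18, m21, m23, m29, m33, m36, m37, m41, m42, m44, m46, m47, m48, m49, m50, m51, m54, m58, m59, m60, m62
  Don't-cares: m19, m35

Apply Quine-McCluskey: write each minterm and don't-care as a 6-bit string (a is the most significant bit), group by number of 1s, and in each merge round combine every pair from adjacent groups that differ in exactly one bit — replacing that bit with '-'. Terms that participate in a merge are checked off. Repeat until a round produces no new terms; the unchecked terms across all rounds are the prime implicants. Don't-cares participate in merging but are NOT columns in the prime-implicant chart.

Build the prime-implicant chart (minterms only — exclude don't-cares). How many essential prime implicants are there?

9

[col 0] 000011*, 000100*, 000111*, 001000*, 001001*, 001101*, 010000*, 010001*, 010010*, 010011*, 010101*, 010111*, 011101*, 100001*, 100011*, 100100*, 100101*, 101001*, 101010*, 101100*, 101110*, 101111*, 110000*, 110001*, 110010*, 110011*, 110110*, 111010*, 111011*, 111100*, 111110*
[col 1] -00011*, -00100, -01001, -10000*, -10001*, -10010*, -10011*, 0-0011*, 0-0111*, 0-1101, 000-11*, 001-01, 00100-, 01-101, 010-01*, 010-11*, 0100-0*, 0100-1*, 01000-*, 01001-*, 0101-1*, 1-0001*, 1-0011*, 1-1010*, 1-1100*, 1-1110*, 10-001, 10-100, 100-01, 1000-1*, 10010-, 101-10*, 1011-0*, 10111-, 11-010*, 11-011*, 11-110*, 110-10*, 1100-0*, 1100-1*, 11000-*, 11001-*, 111-10*, 11101-*, 1111-0*
[col 2] --0011, -100-0*, -100-1*, -1000-*, -1001-*, 0-0-11, 010--1, 0100--*, 1-00-1, 1-1-10, 1-11-0, 11--10, 11-01-, 1100--*
[col 3] -100--
Prime implicants: --0011, -00100, -01001, -100--, 0-0-11, 0-1101, 001-01, 00100-, 01-101, 010--1, 1-00-1, 1-1-10, 1-11-0, 10-001, 10-100, 100-01, 10010-, 10111-, 11--10, 11-01-
PI chart (minterm → PIs covering it):
  3 | --0011,0-0-11
  4 | -00100  (sole → essential)
  7 | 0-0-11  (sole → essential)
  8 | 00100-  (sole → essential)
  9 | -01001,001-01,00100-
  13 | 0-1101,001-01
  16 | -100--  (sole → essential)
  17 | -100--,010--1
  18 | -100--  (sole → essential)
  21 | 01-101,010--1
  23 | 0-0-11,010--1
  29 | 0-1101,01-101
  33 | 1-00-1,10-001,100-01
  36 | -00100,10-100,10010-
  37 | 100-01,10010-
  41 | -01001,10-001
  42 | 1-1-10  (sole → essential)
  44 | 1-11-0,10-100
  46 | 1-1-10,1-11-0,10111-
  47 | 10111-  (sole → essential)
  48 | -100--  (sole → essential)
  49 | -100--,1-00-1
  50 | -100--,11--10,11-01-
  51 | --0011,-100--,1-00-1,11-01-
  54 | 11--10  (sole → essential)
  58 | 1-1-10,11--10,11-01-
  59 | 11-01-  (sole → essential)
  60 | 1-11-0  (sole → essential)
  62 | 1-1-10,1-11-0,11--10
Essential prime implicants: -00100, -100--, 0-0-11, 00100-, 1-1-10, 1-11-0, 10111-, 11--10, 11-01-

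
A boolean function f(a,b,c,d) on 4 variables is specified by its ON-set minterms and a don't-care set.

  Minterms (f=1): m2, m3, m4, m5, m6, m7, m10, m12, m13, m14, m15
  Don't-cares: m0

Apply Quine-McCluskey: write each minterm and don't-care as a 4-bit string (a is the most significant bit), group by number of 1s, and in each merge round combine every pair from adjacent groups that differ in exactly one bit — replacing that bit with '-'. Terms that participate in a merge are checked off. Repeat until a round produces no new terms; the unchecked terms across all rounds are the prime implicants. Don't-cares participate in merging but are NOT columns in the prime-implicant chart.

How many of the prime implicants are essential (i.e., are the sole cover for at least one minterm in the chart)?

size-2^0 implicants → 0000(✓)  0010(✓)  0011(✓)  0100(✓)  0101(✓)  0110(✓)  0111(✓)  1010(✓)  1100(✓)  1101(✓)  1110(✓)  1111(✓)
size-2^1 implicants → -010(✓)  -100(✓)  -101(✓)  -110(✓)  -111(✓)  0-00(✓)  0-10(✓)  0-11(✓)  00-0(✓)  001-(✓)  01-0(✓)  01-1(✓)  010-(✓)  011-(✓)  1-10(✓)  11-0(✓)  11-1(✓)  110-(✓)  111-(✓)
size-2^2 implicants → --10  -1-0(✓)  -1-1(✓)  -10-(✓)  -11-(✓)  0--0  0-1-  01--(✓)  11--(✓)
size-2^3 implicants → -1--
Unchecked terms (primes): --10, -1--, 0--0, 0-1-
Minterm coverage:
  m2 ⊆ --10,0--0,0-1-
  m3 ⊆ 0-1- [E]
  m4 ⊆ -1--,0--0
  m5 ⊆ -1-- [E]
  m6 ⊆ --10,-1--,0--0,0-1-
  m7 ⊆ -1--,0-1-
  m10 ⊆ --10 [E]
  m12 ⊆ -1-- [E]
  m13 ⊆ -1-- [E]
  m14 ⊆ --10,-1--
  m15 ⊆ -1-- [E]
E = {--10, -1--, 0-1-}

3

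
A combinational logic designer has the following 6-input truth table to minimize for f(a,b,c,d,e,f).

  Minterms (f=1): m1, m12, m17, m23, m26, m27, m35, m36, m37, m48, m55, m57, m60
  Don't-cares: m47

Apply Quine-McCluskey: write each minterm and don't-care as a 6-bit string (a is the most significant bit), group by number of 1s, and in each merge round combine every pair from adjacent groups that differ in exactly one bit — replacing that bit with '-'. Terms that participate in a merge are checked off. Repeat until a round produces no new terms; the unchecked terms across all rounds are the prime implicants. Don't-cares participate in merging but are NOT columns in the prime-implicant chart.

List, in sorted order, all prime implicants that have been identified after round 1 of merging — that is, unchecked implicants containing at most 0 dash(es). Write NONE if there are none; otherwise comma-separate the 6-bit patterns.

Round 0: 000001✓ 001100 010001✓ 010111✓ 011010✓ 011011✓ 100011 100100✓ 100101✓ 101111 110000 110111✓ 111001 111100
Round 1: -10111 0-0001 01101- 10010-
PIs = {-10111, 0-0001, 001100, 01101-, 100011, 10010-, 101111, 110000, 111001, 111100}

001100, 100011, 101111, 110000, 111001, 111100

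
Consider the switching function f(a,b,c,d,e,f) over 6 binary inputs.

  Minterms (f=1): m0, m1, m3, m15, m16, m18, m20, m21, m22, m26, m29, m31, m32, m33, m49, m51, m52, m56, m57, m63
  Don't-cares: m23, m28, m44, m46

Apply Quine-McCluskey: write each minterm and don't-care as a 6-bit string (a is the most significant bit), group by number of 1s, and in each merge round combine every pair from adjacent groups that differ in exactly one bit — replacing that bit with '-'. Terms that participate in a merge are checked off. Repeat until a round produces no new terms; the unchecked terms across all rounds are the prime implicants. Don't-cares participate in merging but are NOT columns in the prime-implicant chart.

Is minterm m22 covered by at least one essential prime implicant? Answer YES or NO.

[col 0] 000000*, 000001*, 000011*, 001111*, 010000*, 010010*, 010100*, 010101*, 010110*, 010111*, 011010*, 011100*, 011101*, 011111*, 100000*, 100001*, 101100*, 101110*, 110001*, 110011*, 110100*, 111000*, 111001*, 111111*
[col 1] -00000*, -00001*, -10100, -11111, 0-0000, 0-1111, 0000-1, 00000-*, 01-010, 01-100*, 01-101*, 01-111*, 010-00*, 010-10*, 0100-0*, 0101-0*, 0101-1*, 01010-*, 01011-*, 0111-1*, 01110-*, 1-0001, 10000-*, 1011-0, 11-001, 1100-1, 11100-
[col 2] -0000-, 01-1-1, 01-10-, 010--0, 0101--
Prime implicants: -0000-, -10100, -11111, 0-0000, 0-1111, 0000-1, 01-010, 01-1-1, 01-10-, 010--0, 0101--, 1-0001, 1011-0, 11-001, 1100-1, 11100-
PI chart (minterm → PIs covering it):
  0 | -0000-,0-0000
  1 | -0000-,0000-1
  3 | 0000-1  (sole → essential)
  15 | 0-1111  (sole → essential)
  16 | 0-0000,010--0
  18 | 01-010,010--0
  20 | -10100,01-10-,010--0,0101--
  21 | 01-1-1,01-10-,0101--
  22 | 010--0,0101--
  26 | 01-010  (sole → essential)
  29 | 01-1-1,01-10-
  31 | -11111,0-1111,01-1-1
  32 | -0000-  (sole → essential)
  33 | -0000-,1-0001
  49 | 1-0001,11-001,1100-1
  51 | 1100-1  (sole → essential)
  52 | -10100  (sole → essential)
  56 | 11100-  (sole → essential)
  57 | 11-001,11100-
  63 | -11111  (sole → essential)
Essential prime implicants: -0000-, -10100, -11111, 0-1111, 0000-1, 01-010, 1100-1, 11100-

NO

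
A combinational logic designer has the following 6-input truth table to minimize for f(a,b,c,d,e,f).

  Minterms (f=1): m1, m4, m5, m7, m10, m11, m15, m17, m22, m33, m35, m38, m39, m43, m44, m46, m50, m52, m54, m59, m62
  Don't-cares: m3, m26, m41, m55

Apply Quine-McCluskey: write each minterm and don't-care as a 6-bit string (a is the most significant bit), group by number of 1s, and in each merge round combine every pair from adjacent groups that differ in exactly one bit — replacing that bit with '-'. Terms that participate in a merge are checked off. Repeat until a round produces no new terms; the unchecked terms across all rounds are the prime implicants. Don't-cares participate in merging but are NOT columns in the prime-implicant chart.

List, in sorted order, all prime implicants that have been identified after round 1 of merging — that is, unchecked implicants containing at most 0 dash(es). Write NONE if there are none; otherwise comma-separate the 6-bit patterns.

[col 0] 000001*, 000011*, 000100*, 000101*, 000111*, 001010*, 001011*, 001111*, 010001*, 010110*, 011010*, 100001*, 100011*, 100110*, 100111*, 101001*, 101011*, 101100*, 101110*, 110010*, 110100*, 110110*, 110111*, 111011*, 111110*
[col 1] -00001*, -00011*, -00111*, -01011*, -10110, 0-0001, 0-1010, 00-011*, 00-111*, 000-01*, 000-11*, 0000-1*, 0001-1*, 00010-, 001-11*, 00101-, 1-0110*, 1-0111*, 1-1011, 1-1110*, 10-001*, 10-011*, 10-110*, 100-11*, 1000-1*, 10011-*, 1010-1*, 1011-0, 11-110*, 110-10, 1101-0, 11011-*
[col 2] -0-011, -00-11, -000-1, 00--11, 000--1, 1--110, 1-011-, 10-0-1
Prime implicants: -0-011, -00-11, -000-1, -10110, 0-0001, 0-1010, 00--11, 000--1, 00010-, 00101-, 1--110, 1-011-, 1-1011, 10-0-1, 1011-0, 110-10, 1101-0

NONE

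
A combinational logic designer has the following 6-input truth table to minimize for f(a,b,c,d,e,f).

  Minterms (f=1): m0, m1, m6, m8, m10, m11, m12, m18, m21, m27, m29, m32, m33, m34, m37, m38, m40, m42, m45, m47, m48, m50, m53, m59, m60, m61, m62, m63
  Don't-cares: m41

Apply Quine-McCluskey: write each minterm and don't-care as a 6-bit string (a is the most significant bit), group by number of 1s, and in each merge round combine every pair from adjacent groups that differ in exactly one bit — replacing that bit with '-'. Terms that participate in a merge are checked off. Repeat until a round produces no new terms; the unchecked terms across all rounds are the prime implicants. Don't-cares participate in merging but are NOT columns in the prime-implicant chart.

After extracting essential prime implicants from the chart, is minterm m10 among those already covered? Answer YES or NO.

NO

[col 0] 000000*, 000001*, 000110*, 001000*, 001010*, 001011*, 001100*, 010010*, 010101*, 011011*, 011101*, 100000*, 100001*, 100010*, 100101*, 100110*, 101000*, 101001*, 101010*, 101101*, 101111*, 110000*, 110010*, 110101*, 111011*, 111100*, 111101*, 111110*, 111111*
[col 1] -00000*, -00001*, -00110, -01000*, -01010*, -10010, -10101*, -11011, -11101*, 0-1011, 00-000*, 00000-*, 001-00, 0010-0*, 00101-, 01-101*, 1-0000*, 1-0010*, 1-0101*, 1-1101*, 1-1111*, 10-000*, 10-001*, 10-010*, 10-101*, 100-01*, 100-10, 1000-0*, 10000-*, 101-01*, 1010-0*, 10100-*, 1011-1*, 11-101*, 1100-0*, 111-11, 1111-0*, 1111-1*, 11110-*, 11111-*
[col 2] -0-000, -0000-, -010-0, -1-101, 1--101, 1-00-0, 1-11-1, 10--01, 10-0-0, 10-00-, 1111--
Prime implicants: -0-000, -0000-, -00110, -010-0, -1-101, -10010, -11011, 0-1011, 001-00, 00101-, 1--101, 1-00-0, 1-11-1, 10--01, 10-0-0, 10-00-, 100-10, 111-11, 1111--
PI chart (minterm → PIs covering it):
  0 | -0-000,-0000-
  1 | -0000-  (sole → essential)
  6 | -00110  (sole → essential)
  8 | -0-000,-010-0,001-00
  10 | -010-0,00101-
  11 | 0-1011,00101-
  12 | 001-00  (sole → essential)
  18 | -10010  (sole → essential)
  21 | -1-101  (sole → essential)
  27 | -11011,0-1011
  29 | -1-101  (sole → essential)
  32 | -0-000,-0000-,1-00-0,10-0-0,10-00-
  33 | -0000-,10--01,10-00-
  34 | 1-00-0,10-0-0,100-10
  37 | 1--101,10--01
  38 | -00110,100-10
  40 | -0-000,-010-0,10-0-0,10-00-
  42 | -010-0,10-0-0
  45 | 1--101,1-11-1,10--01
  47 | 1-11-1  (sole → essential)
  48 | 1-00-0  (sole → essential)
  50 | -10010,1-00-0
  53 | -1-101,1--101
  59 | -11011,111-11
  60 | 1111--  (sole → essential)
  61 | -1-101,1--101,1-11-1,1111--
  62 | 1111--  (sole → essential)
  63 | 1-11-1,111-11,1111--
Essential prime implicants: -0000-, -00110, -1-101, -10010, 001-00, 1-00-0, 1-11-1, 1111--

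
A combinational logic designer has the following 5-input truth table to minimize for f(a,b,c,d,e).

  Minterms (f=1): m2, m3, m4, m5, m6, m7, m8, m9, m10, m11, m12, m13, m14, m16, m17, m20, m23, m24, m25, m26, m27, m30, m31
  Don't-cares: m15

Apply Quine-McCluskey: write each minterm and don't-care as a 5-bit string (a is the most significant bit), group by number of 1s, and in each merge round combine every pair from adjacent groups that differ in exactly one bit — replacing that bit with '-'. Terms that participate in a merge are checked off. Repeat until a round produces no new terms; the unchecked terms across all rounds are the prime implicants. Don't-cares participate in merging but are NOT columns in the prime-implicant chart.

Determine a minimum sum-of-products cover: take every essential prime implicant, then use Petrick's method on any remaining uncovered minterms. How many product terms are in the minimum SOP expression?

7

[col 0] 00010*, 00011*, 00100*, 00101*, 00110*, 00111*, 01000*, 01001*, 01010*, 01011*, 01100*, 01101*, 01110*, 01111*, 10000*, 10001*, 10100*, 10111*, 11000*, 11001*, 11010*, 11011*, 11110*, 11111*
[col 1] -0100, -0111*, -1000*, -1001*, -1010*, -1011*, -1110*, -1111*, 0-010*, 0-011*, 0-100*, 0-101*, 0-110*, 0-111*, 00-10*, 00-11*, 0001-*, 001-0*, 001-1*, 0010-*, 0011-*, 01-00*, 01-01*, 01-10*, 01-11*, 010-0*, 010-1*, 0100-*, 0101-*, 011-0*, 011-1*, 0110-*, 0111-*, 1-000*, 1-001*, 1-111*, 10-00, 1000-*, 11-10*, 11-11*, 110-0*, 110-1*, 1100-*, 1101-*, 1111-*
[col 2] --111, -1-10*, -1-11*, -10-0*, -10-1*, -100-*, -101-*, -111-*, 0--10*, 0--11*, 0-01-*, 0-1-0*, 0-1-1*, 0-10-*, 0-11-*, 00-1-*, 001--*, 01--0*, 01--1*, 01-0-*, 01-1-*, 010--*, 011--*, 1-00-, 11-1-*, 110--*
[col 3] -1-1-, -10--, 0--1-, 0-1--, 01---
Prime implicants: --111, -0100, -1-1-, -10--, 0--1-, 0-1--, 01---, 1-00-, 10-00
PI chart (minterm → PIs covering it):
  2 | 0--1-  (sole → essential)
  3 | 0--1-  (sole → essential)
  4 | -0100,0-1--
  5 | 0-1--  (sole → essential)
  6 | 0--1-,0-1--
  7 | --111,0--1-,0-1--
  8 | -10--,01---
  9 | -10--,01---
  10 | -1-1-,-10--,0--1-,01---
  11 | -1-1-,-10--,0--1-,01---
  12 | 0-1--,01---
  13 | 0-1--,01---
  14 | -1-1-,0--1-,0-1--,01---
  16 | 1-00-,10-00
  17 | 1-00-  (sole → essential)
  20 | -0100,10-00
  23 | --111  (sole → essential)
  24 | -10--,1-00-
  25 | -10--,1-00-
  26 | -1-1-,-10--
  27 | -1-1-,-10--
  30 | -1-1-  (sole → essential)
  31 | --111,-1-1-
Essential prime implicants: --111, -1-1-, 0--1-, 0-1--, 1-00-
Petrick residual → -0100, -10--
Minimum SOP uses 7 PIs: cde + b'cd'e' + bd + bc' + a'd + a'c + ac'd'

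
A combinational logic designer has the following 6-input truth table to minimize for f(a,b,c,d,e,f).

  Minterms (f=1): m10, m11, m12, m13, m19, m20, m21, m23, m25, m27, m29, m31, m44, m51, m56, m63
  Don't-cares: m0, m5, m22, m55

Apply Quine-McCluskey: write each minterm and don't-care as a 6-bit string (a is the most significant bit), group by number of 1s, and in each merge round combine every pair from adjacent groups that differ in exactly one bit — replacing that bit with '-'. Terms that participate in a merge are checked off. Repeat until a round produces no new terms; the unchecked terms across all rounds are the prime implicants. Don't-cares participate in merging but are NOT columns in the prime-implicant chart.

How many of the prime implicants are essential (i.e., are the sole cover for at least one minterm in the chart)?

7

[col 0] 000000, 000101*, 001010*, 001011*, 001100*, 001101*, 010011*, 010100*, 010101*, 010110*, 010111*, 011001*, 011011*, 011101*, 011111*, 101100*, 110011*, 110111*, 111000, 111111*
[col 1] -01100, -10011*, -10111*, -11111*, 0-0101*, 0-1011, 0-1101*, 00-101*, 00101-, 00110-, 01-011*, 01-101*, 01-111*, 010-11*, 0101-0*, 0101-1*, 01010-*, 01011-*, 011-01*, 011-11*, 0110-1*, 0111-1*, 11-111*, 110-11*
[col 2] -1-111, -10-11, 0--101, 01--11, 01-1-1, 0101--, 011--1
Prime implicants: -01100, -1-111, -10-11, 0--101, 0-1011, 000000, 00101-, 00110-, 01--11, 01-1-1, 0101--, 011--1, 111000
PI chart (minterm → PIs covering it):
  10 | 00101-  (sole → essential)
  11 | 0-1011,00101-
  12 | -01100,00110-
  13 | 0--101,00110-
  19 | -10-11,01--11
  20 | 0101--  (sole → essential)
  21 | 0--101,01-1-1,0101--
  23 | -1-111,-10-11,01--11,01-1-1,0101--
  25 | 011--1  (sole → essential)
  27 | 0-1011,01--11,011--1
  29 | 0--101,01-1-1,011--1
  31 | -1-111,01--11,01-1-1,011--1
  44 | -01100  (sole → essential)
  51 | -10-11  (sole → essential)
  56 | 111000  (sole → essential)
  63 | -1-111  (sole → essential)
Essential prime implicants: -01100, -1-111, -10-11, 00101-, 0101--, 011--1, 111000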